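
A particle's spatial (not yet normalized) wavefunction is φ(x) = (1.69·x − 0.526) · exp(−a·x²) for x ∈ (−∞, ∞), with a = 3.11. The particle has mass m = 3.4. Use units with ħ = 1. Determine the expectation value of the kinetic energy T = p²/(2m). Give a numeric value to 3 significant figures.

T = −(ħ²/2m) d²/dx², so ⟨T⟩ = −(ħ²/2m) ∫ φ*·φ'' dx / ∫|φ|² dx; with m = 3.4.
Expand each integrand as polynomial × e^(−2ax²) and use ∫x^(2j)·e^(−2ax²) dx = (2j−1)!!/(4a)^j · √(π/(2a)), odd powers → 0; here √(π/(2a)) = 0.71069. Differentiate with the product rule, d/dx e^(−ax²) = −2ax·e^(−ax²).
State is unnormalized: ∫|φ|² dx = 0.35980, and ∫φ*·(−ħ²/2m · φ'') dx = 0.31380, so ⟨T⟩ = 0.31380 / 0.35980.
⟨T⟩ = 0.87217.

0.872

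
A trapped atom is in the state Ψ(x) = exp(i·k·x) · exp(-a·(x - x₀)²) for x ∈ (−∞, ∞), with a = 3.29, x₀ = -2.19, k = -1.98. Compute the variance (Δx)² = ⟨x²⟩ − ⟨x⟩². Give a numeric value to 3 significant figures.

0.0760

Compute ⟨x⟩ and ⟨x²⟩ separately, then (Δx)² = ⟨x²⟩ − ⟨x⟩².
Gaussian moments (u = x − x₀): ∫u^(2j)·e^(−2au²) du = (2j−1)!!/(4a)^j · √(π/(2a)), odd powers integrate to 0; here √(π/(2a)) = 0.69097.
Normalization: ∫|Ψ|² dx = 0.69097.
⟨x⟩ = -2.1900 and ⟨x²⟩ = 4.8721.
(Δx)² = 4.8721 − (-2.1900)² = 0.075988.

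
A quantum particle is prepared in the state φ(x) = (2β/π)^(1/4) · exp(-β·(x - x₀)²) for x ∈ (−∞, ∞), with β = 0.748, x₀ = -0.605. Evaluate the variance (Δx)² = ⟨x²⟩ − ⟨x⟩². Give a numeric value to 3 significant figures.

Compute ⟨x⟩ and ⟨x²⟩ separately, then (Δx)² = ⟨x²⟩ − ⟨x⟩².
Gaussian moments (u = x − x₀): ∫u^(2j)·e^(−2βu²) du = (2j−1)!!/(4β)^j · √(π/(2β)), odd powers integrate to 0; here √(π/(2β)) = 1.4491.
⟨x⟩ = -0.60500 and ⟨x²⟩ = 0.70025.
(Δx)² = 0.70025 − (-0.60500)² = 0.33422.

0.334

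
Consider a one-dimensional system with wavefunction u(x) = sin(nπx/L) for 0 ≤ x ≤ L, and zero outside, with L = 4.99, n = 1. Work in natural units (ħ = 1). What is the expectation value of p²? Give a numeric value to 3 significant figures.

0.396

p² u = −ħ² d²u/dx²; ⟨p²⟩ = −ħ² ∫ u*·u'' dx / ∫|u|² dx.
d/dx sin(nπx/L) = (nπ/L)·cos(nπx/L) and d²/dx² sin(nπx/L) = −(nπ/L)²·sin(nπx/L); on 0 ≤ x ≤ L, ∫sin²(nπx/L) dx = L/2 and ∫sin(nπx/L)·cos(nπx/L) dx = 0.
State is unnormalized: ∫|u|² dx = 2.4950, and ∫u*·(−ħ² u'') dx = 0.98894, so ⟨p²⟩ = 0.98894 / 2.4950.
⟨p²⟩ = 0.39637.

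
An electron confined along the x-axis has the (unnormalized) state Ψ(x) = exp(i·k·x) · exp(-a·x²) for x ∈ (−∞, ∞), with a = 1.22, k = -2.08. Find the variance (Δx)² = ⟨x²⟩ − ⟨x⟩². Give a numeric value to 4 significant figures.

Compute ⟨x⟩ and ⟨x²⟩ separately, then (Δx)² = ⟨x²⟩ − ⟨x⟩².
Gaussian moments: ∫x^(2j)·e^(−2ax²) dx = (2j−1)!!/(4a)^j · √(π/(2a)), odd powers integrate to 0; here √(π/(2a)) = 1.1347.
Normalization: ∫|Ψ|² dx = 1.1347.
⟨x⟩ = 0.0000 and ⟨x²⟩ = 0.20492.
(Δx)² = 0.20492 − (0.0000)² = 0.20492.

0.2049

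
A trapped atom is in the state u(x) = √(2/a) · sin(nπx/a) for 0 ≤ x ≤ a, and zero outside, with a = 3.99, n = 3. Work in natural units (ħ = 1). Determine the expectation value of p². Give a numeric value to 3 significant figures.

5.58

p² u = −ħ² d²u/dx²; ⟨p²⟩ = −ħ² ∫ u*·u'' dx.
d/dx sin(nπx/a) = (nπ/a)·cos(nπx/a) and d²/dx² sin(nπx/a) = −(nπ/a)²·sin(nπx/a); on 0 ≤ x ≤ a, ∫sin²(nπx/a) dx = a/2 and ∫sin(nπx/a)·cos(nπx/a) dx = 0.
⟨p²⟩ = 5.5795.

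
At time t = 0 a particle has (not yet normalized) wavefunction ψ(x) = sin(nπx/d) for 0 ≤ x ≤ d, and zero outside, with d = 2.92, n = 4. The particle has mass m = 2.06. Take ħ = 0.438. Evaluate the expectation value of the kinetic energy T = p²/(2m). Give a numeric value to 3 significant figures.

0.862

T = −(ħ²/2m) d²/dx², so ⟨T⟩ = −(ħ²/2m) ∫ ψ*·ψ'' dx / ∫|ψ|² dx; with m = 2.06.
d/dx sin(nπx/d) = (nπ/d)·cos(nπx/d) and d²/dx² sin(nπx/d) = −(nπ/d)²·sin(nπx/d); on 0 ≤ x ≤ d, ∫sin²(nπx/d) dx = d/2 and ∫sin(nπx/d)·cos(nπx/d) dx = 0.
State is unnormalized: ∫|ψ|² dx = 1.4600, and ∫ψ*·(−ħ²/2m · ψ'') dx = 1.2591, so ⟨T⟩ = 1.2591 / 1.4600.
⟨T⟩ = 0.86239.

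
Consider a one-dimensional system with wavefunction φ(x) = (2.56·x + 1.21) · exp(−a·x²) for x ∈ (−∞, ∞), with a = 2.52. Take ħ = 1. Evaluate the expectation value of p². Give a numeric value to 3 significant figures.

4.07

p² φ = −ħ² d²φ/dx²; ⟨p²⟩ = −ħ² ∫ φ*·φ'' dx / ∫|φ|² dx.
Expand each integrand as polynomial × e^(−2ax²) and use ∫x^(2j)·e^(−2ax²) dx = (2j−1)!!/(4a)^j · √(π/(2a)), odd powers → 0; here √(π/(2a)) = 0.78951. Differentiate with the product rule, d/dx e^(−ax²) = −2ax·e^(−ax²).
State is unnormalized: ∫|φ|² dx = 1.6692, and ∫φ*·(−ħ² φ'') dx = 6.7936, so ⟨p²⟩ = 6.7936 / 1.6692.
⟨p²⟩ = 4.0699.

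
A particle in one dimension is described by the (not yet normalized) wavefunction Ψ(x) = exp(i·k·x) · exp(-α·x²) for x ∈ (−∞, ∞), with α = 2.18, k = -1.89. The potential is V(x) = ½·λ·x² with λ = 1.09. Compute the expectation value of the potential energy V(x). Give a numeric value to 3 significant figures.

0.0625

⟨V⟩ = ∫ V(x)·|Ψ|² dx / ∫|Ψ|² dx.
Gaussian moments: ∫x^(2j)·e^(−2αx²) dx = (2j−1)!!/(4α)^j · √(π/(2α)), odd powers integrate to 0; here √(π/(2α)) = 0.84885.
State is unnormalized: ∫|Ψ|² dx = 0.84885, and ∫Ψ*·V(x)·Ψ dx = 0.053053, so ⟨V⟩ = 0.053053 / 0.84885.
⟨V⟩ = 0.062500.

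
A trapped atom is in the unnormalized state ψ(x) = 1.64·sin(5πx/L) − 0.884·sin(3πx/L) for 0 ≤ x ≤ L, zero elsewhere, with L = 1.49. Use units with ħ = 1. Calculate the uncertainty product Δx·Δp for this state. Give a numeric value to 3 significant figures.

2.94

Δx = √(⟨x²⟩−⟨x⟩²), Δp = √(⟨p²⟩−⟨p⟩²).
On 0 ≤ x ≤ L (j ≠ l): ∫sin²(jπx/L) dx = L/2, ∫sin(jπx/L)·sin(lπx/L) dx = 0; diagonal moments ∫x·sin²(jπx/L) dx = L²/4, ∫x²·sin²(jπx/L) dx = L³·(1/6 − 1/(4j²π²)); cross terms ∫x·sin(jπx/L)·sin(lπx/L) dx = 0 for j + l even and −4jlL²/(π²(j² − l²)²) for j + l odd, ∫x²·sin(jπx/L)·sin(lπx/L) dx = (−1)^(j+l)·4jlL³/(π²(j² − l²)²); higher powers the same way via product-to-sum and parts. d²/dx² sin(jπx/L) = −(jπ/L)²·sin(jπx/L); on 0 ≤ x ≤ L, ∫sin²(jπx/L) dx = L/2 and ∫sin(jπx/L)·sin(lπx/L) dx = 0 for j ≠ l, so only diagonal terms survive in ∫|ψ|² and ∫ψ·ψ″; ∫ψ·ψ′ dx = [ψ²/2] between the walls = 0.
Normalization: ∫|ψ|² dx = 2.5859.
⟨x⟩ = 0.74500, ⟨x²⟩ = 0.64565 ⇒ Δx = 0.30105.
⟨p⟩ = 0.0000, ⟨p²⟩ = 95.126 ⇒ Δp = 9.7532.
Δx·Δp = 2.9362.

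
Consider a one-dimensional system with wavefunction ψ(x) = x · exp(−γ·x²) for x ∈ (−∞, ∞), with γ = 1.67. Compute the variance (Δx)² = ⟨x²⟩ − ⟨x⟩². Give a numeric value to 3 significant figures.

Compute ⟨x⟩ and ⟨x²⟩ separately, then (Δx)² = ⟨x²⟩ − ⟨x⟩².
Expand each integrand as polynomial × e^(−2γx²) and use ∫x^(2j)·e^(−2γx²) dx = (2j−1)!!/(4γ)^j · √(π/(2γ)), odd powers → 0; here √(π/(2γ)) = 0.96984.
Normalization: ∫|ψ|² dx = 0.14519.
⟨x⟩ = 0.0000 and ⟨x²⟩ = 0.44910.
(Δx)² = 0.44910 − (0.0000)² = 0.44910.

0.449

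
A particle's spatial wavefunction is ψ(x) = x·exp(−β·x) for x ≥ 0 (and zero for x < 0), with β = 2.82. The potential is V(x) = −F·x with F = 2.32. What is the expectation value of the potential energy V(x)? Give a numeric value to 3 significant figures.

-1.23

⟨V⟩ = ∫ V(x)·|ψ|² dx / ∫|ψ|² dx.
Every integrand reduces to terms xʲ·e^(−2βx) on [0, ∞); use ∫₀^∞ xʲ·e^(−2βx) dx = j!/(2β)^(j+1).
State is unnormalized: ∫|ψ|² dx = 0.011148, and ∫ψ*·V(x)·ψ dx = -0.013757, so ⟨V⟩ = -0.013757 / 0.011148.
⟨V⟩ = -1.2340.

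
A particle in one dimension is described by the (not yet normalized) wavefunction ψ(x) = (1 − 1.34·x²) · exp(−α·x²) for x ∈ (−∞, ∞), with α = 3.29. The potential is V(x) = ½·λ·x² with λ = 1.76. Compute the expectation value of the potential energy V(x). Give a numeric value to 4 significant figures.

⟨V⟩ = ∫ V(x)·|ψ|² dx / ∫|ψ|² dx.
Expand each integrand as polynomial × e^(−2αx²) and use ∫x^(2j)·e^(−2αx²) dx = (2j−1)!!/(4α)^j · √(π/(2α)), odd powers → 0; here √(π/(2α)) = 0.69097.
State is unnormalized: ∫|ψ|² dx = 0.57175, and ∫ψ*·V(x)·ψ dx = 0.025162, so ⟨V⟩ = 0.025162 / 0.57175.
⟨V⟩ = 0.044009.

0.04401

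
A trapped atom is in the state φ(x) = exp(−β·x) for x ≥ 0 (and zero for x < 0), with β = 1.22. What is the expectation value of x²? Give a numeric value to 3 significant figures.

0.336

⟨x²⟩ = ∫ x²·|φ|² dx / ∫|φ|² dx (integrals over the domain).
Every integrand reduces to terms xʲ·e^(−2βx) on [0, ∞); use ∫₀^∞ xʲ·e^(−2βx) dx = j!/(2β)^(j+1).
State is unnormalized: ∫|φ|² dx = 0.40984, and ∫φ*·x²·φ dx = 0.13768, so ⟨x²⟩ = 0.13768 / 0.40984.
⟨x²⟩ = 0.33593.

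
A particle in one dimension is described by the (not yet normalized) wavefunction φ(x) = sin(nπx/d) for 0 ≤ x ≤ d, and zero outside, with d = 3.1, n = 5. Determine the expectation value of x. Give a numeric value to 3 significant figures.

1.55

⟨x⟩ = ∫ x·|φ|² dx / ∫|φ|² dx (integrals over the domain).
With sin²θ = (1 − cos2θ)/2 on 0 ≤ x ≤ d: ∫sin²(nπx/d) dx = d/2, ∫x·sin²(nπx/d) dx = d²/4, ∫x²·sin²(nπx/d) dx = d³·(1/6 − 1/(4n²π²)); higher powers xᵏ the same way, integrating xᵏ·cos(2nπx/d) by parts.
State is unnormalized: ∫|φ|² dx = 1.5500, and ∫φ*·x·φ dx = 2.4025, so ⟨x⟩ = 2.4025 / 1.5500.
⟨x⟩ = 1.5500.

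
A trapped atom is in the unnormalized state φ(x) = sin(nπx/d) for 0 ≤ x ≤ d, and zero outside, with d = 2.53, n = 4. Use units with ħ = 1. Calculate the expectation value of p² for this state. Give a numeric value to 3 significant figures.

24.7

p² φ = −ħ² d²φ/dx²; ⟨p²⟩ = −ħ² ∫ φ*·φ'' dx / ∫|φ|² dx.
d/dx sin(nπx/d) = (nπ/d)·cos(nπx/d) and d²/dx² sin(nπx/d) = −(nπ/d)²·sin(nπx/d); on 0 ≤ x ≤ d, ∫sin²(nπx/d) dx = d/2 and ∫sin(nπx/d)·cos(nπx/d) dx = 0.
State is unnormalized: ∫|φ|² dx = 1.2650, and ∫φ*·(−ħ² φ'') dx = 31.208, so ⟨p²⟩ = 31.208 / 1.2650.
⟨p²⟩ = 24.671.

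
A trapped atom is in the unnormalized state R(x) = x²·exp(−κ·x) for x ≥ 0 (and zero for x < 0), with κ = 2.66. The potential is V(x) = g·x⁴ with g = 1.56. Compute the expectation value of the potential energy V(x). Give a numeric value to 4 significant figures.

3.272

⟨V⟩ = ∫ V(x)·|R|² dx / ∫|R|² dx.
Every integrand reduces to terms xʲ·e^(−2κx) on [0, ∞); use ∫₀^∞ xʲ·e^(−2κx) dx = j!/(2κ)^(j+1).
State is unnormalized: ∫|R|² dx = 0.0056319, and ∫R*·V(x)·R dx = 0.018426, so ⟨V⟩ = 0.018426 / 0.0056319.
⟨V⟩ = 3.2718.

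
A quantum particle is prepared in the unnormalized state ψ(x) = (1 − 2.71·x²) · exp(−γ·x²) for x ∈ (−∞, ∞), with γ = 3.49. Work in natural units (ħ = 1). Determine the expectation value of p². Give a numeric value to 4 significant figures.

7.955

p² ψ = −ħ² d²ψ/dx²; ⟨p²⟩ = −ħ² ∫ ψ*·ψ'' dx / ∫|ψ|² dx.
Expand each integrand as polynomial × e^(−2γx²) and use ∫x^(2j)·e^(−2γx²) dx = (2j−1)!!/(4γ)^j · √(π/(2γ)), odd powers → 0; here √(π/(2γ)) = 0.67088. Differentiate with the product rule, d/dx e^(−γx²) = −2γx·e^(−γx²).
State is unnormalized: ∫|ψ|² dx = 0.48626, and ∫ψ*·(−ħ² ψ'') dx = 3.8681, so ⟨p²⟩ = 3.8681 / 0.48626.
⟨p²⟩ = 7.9548.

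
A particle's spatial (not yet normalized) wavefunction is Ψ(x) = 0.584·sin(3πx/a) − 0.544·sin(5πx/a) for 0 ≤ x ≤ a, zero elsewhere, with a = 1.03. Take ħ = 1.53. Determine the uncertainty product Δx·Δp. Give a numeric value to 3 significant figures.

Δx = √(⟨x²⟩−⟨x⟩²), Δp = √(⟨p²⟩−⟨p⟩²).
On 0 ≤ x ≤ a (j ≠ l): ∫sin²(jπx/a) dx = a/2, ∫sin(jπx/a)·sin(lπx/a) dx = 0; diagonal moments ∫x·sin²(jπx/a) dx = a²/4, ∫x²·sin²(jπx/a) dx = a³·(1/6 − 1/(4j²π²)); cross terms ∫x·sin(jπx/a)·sin(lπx/a) dx = 0 for j + l even and −4jla²/(π²(j² − l²)²) for j + l odd, ∫x²·sin(jπx/a)·sin(lπx/a) dx = (−1)^(j+l)·4jla³/(π²(j² − l²)²); higher powers the same way via product-to-sum and parts. d²/dx² sin(jπx/a) = −(jπ/a)²·sin(jπx/a); on 0 ≤ x ≤ a, ∫sin²(jπx/a) dx = a/2 and ∫sin(jπx/a)·sin(lπx/a) dx = 0 for j ≠ l, so only diagonal terms survive in ∫|Ψ|² and ∫Ψ·Ψ″; ∫Ψ·Ψ′ dx = [Ψ²/2] between the walls = 0.
Normalization: ∫|Ψ|² dx = 0.32805.
⟨x⟩ = 0.51500, ⟨x²⟩ = 0.29918 ⇒ Δx = 0.18426.
⟨p⟩ = 0.0000, ⟨p²⟩ = 357.88 ⇒ Δp = 18.918.
Δx·Δp = 3.4858.

3.49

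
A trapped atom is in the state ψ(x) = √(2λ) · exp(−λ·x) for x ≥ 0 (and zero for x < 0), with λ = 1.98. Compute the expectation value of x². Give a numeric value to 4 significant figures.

⟨x²⟩ = ∫ x²·|ψ|² dx (integrals over the domain).
Every integrand reduces to terms xʲ·e^(−2λx) on [0, ∞); use ∫₀^∞ xʲ·e^(−2λx) dx = j!/(2λ)^(j+1).
⟨x²⟩ = 0.12754.

0.1275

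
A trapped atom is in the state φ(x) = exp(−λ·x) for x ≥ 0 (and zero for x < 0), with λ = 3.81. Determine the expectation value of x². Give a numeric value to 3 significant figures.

⟨x²⟩ = ∫ x²·|φ|² dx / ∫|φ|² dx (integrals over the domain).
Every integrand reduces to terms xʲ·e^(−2λx) on [0, ∞); use ∫₀^∞ xʲ·e^(−2λx) dx = j!/(2λ)^(j+1).
State is unnormalized: ∫|φ|² dx = 0.13123, and ∫φ*·x²·φ dx = 0.0045203, so ⟨x²⟩ = 0.0045203 / 0.13123.
⟨x²⟩ = 0.034445.

0.0344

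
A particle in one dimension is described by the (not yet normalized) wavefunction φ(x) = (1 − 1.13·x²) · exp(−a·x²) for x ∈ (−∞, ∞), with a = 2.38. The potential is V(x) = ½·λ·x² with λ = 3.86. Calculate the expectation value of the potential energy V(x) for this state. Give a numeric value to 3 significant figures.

0.126

⟨V⟩ = ∫ V(x)·|φ|² dx / ∫|φ|² dx.
Expand each integrand as polynomial × e^(−2ax²) and use ∫x^(2j)·e^(−2ax²) dx = (2j−1)!!/(4a)^j · √(π/(2a)), odd powers → 0; here √(π/(2a)) = 0.81240.
State is unnormalized: ∫|φ|² dx = 0.65388, and ∫φ*·V(x)·φ dx = 0.082210, so ⟨V⟩ = 0.082210 / 0.65388.
⟨V⟩ = 0.12573.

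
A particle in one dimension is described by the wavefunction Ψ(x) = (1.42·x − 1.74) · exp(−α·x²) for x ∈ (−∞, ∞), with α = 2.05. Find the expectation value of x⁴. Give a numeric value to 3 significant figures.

⟨x⁴⟩ = ∫ x⁴·|Ψ|² dx / ∫|Ψ|² dx (integrals over the domain).
Expand each integrand as polynomial × e^(−2αx²) and use ∫x^(2j)·e^(−2αx²) dx = (2j−1)!!/(4α)^j · √(π/(2α)), odd powers → 0; here √(π/(2α)) = 0.87535.
State is unnormalized: ∫|Ψ|² dx = 2.8655, and ∫Ψ*·x⁴·Ψ dx = 0.16626, so ⟨x⁴⟩ = 0.16626 / 2.8655.
⟨x⁴⟩ = 0.058022.

0.0580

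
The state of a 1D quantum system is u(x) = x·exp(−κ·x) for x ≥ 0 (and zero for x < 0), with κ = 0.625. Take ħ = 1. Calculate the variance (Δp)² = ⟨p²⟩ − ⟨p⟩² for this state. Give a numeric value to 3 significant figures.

Compute ⟨p⟩ and ⟨p²⟩ separately; (Δp)² = ⟨p²⟩ − ⟨p⟩².
Differentiate x·exp(−κ·x) with the product rule; every integrand then reduces to terms xʲ·e^(−2κx) on [0, ∞), with ∫₀^∞ xʲ·e^(−2κx) dx = j!/(2κ)^(j+1).
Normalization: ∫|u|² dx = 1.0240.
⟨p⟩ = 0.0000 and ⟨p²⟩ = 0.39063.
(Δp)² = 0.39063 − (0.0000)² = 0.39063.

0.391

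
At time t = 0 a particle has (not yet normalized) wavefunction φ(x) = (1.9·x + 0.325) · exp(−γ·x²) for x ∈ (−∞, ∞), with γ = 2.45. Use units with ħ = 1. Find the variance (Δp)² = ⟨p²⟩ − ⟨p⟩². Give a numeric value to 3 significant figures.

Compute ⟨p⟩ and ⟨p²⟩ separately; (Δp)² = ⟨p²⟩ − ⟨p⟩².
Expand each integrand as polynomial × e^(−2γx²) and use ∫x^(2j)·e^(−2γx²) dx = (2j−1)!!/(4γ)^j · √(π/(2γ)), odd powers → 0; here √(π/(2γ)) = 0.80071. Differentiate with the product rule, d/dx e^(−γx²) = −2γx·e^(−γx²).
Normalization: ∫|φ|² dx = 0.37953.
⟨p⟩ = 0.0000 and ⟨p²⟩ = 6.2581.
(Δp)² = 6.2581 − (0.0000)² = 6.2581.

6.26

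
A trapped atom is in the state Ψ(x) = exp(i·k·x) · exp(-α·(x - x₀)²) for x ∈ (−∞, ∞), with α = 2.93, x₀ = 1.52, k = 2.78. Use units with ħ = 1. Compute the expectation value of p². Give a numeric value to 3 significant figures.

p² Ψ = −ħ² d²Ψ/dx²; ⟨p²⟩ = −ħ² ∫ Ψ*·Ψ'' dx / ∫|Ψ|² dx.
Gaussian moments (u = x − x₀): ∫u^(2j)·e^(−2αu²) du = (2j−1)!!/(4α)^j · √(π/(2α)), odd powers integrate to 0; here √(π/(2α)) = 0.73219. Derivatives: Ψ′ = (ik − 2αu)·Ψ, Ψ″ = ((ik − 2αu)² − 2α)·Ψ; the odd-in-u pieces drop out.
State is unnormalized: ∫|Ψ|² dx = 0.73219, and ∫Ψ*·(−ħ² Ψ'') dx = 7.8040, so ⟨p²⟩ = 7.8040 / 0.73219.
⟨p²⟩ = 10.658.

10.7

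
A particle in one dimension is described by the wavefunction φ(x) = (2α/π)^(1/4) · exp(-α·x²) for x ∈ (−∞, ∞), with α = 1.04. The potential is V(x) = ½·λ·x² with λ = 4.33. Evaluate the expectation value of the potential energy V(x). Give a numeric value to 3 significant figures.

0.520

⟨V⟩ = ∫ V(x)·|φ|² dx.
Gaussian moments: ∫x^(2j)·e^(−2αx²) dx = (2j−1)!!/(4α)^j · √(π/(2α)), odd powers integrate to 0; here √(π/(2α)) = 1.2290.
⟨V⟩ = 0.52043.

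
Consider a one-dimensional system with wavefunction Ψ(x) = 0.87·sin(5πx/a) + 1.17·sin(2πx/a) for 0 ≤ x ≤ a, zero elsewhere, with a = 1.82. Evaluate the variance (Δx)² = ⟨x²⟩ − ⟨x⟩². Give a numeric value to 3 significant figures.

0.246

Compute ⟨x⟩ and ⟨x²⟩ separately, then (Δx)² = ⟨x²⟩ − ⟨x⟩².
On 0 ≤ x ≤ a (j ≠ l): ∫sin²(jπx/a) dx = a/2, ∫sin(jπx/a)·sin(lπx/a) dx = 0; diagonal moments ∫x·sin²(jπx/a) dx = a²/4, ∫x²·sin²(jπx/a) dx = a³·(1/6 − 1/(4j²π²)); cross terms ∫x·sin(jπx/a)·sin(lπx/a) dx = 0 for j + l even and −4jla²/(π²(j² − l²)²) for j + l odd, ∫x²·sin(jπx/a)·sin(lπx/a) dx = (−1)^(j+l)·4jla³/(π²(j² − l²)²); higher powers the same way via product-to-sum and parts.
Normalization: ∫|Ψ|² dx = 1.9345.
⟨x⟩ = 0.87796 and ⟨x²⟩ = 1.0164.
(Δx)² = 1.0164 − (0.87796)² = 0.24560.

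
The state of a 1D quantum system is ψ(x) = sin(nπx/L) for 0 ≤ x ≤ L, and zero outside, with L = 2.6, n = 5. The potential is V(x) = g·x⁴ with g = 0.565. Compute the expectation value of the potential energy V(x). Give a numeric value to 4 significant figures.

5.060

⟨V⟩ = ∫ V(x)·|ψ|² dx / ∫|ψ|² dx.
With sin²θ = (1 − cos2θ)/2 on 0 ≤ x ≤ L: ∫sin²(nπx/L) dx = L/2, ∫x·sin²(nπx/L) dx = L²/4, ∫x²·sin²(nπx/L) dx = L³·(1/6 − 1/(4n²π²)); higher powers xᵏ the same way, integrating xᵏ·cos(2nπx/L) by parts.
State is unnormalized: ∫|ψ|² dx = 1.3000, and ∫ψ*·V(x)·ψ dx = 6.5778, so ⟨V⟩ = 6.5778 / 1.3000.
⟨V⟩ = 5.0598.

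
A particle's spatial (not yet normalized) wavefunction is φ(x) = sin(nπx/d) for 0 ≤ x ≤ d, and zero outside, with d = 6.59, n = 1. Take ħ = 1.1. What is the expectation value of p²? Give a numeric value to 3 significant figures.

p² φ = −ħ² d²φ/dx²; ⟨p²⟩ = −ħ² ∫ φ*·φ'' dx / ∫|φ|² dx.
d/dx sin(nπx/d) = (nπ/d)·cos(nπx/d) and d²/dx² sin(nπx/d) = −(nπ/d)²·sin(nπx/d); on 0 ≤ x ≤ d, ∫sin²(nπx/d) dx = d/2 and ∫sin(nπx/d)·cos(nπx/d) dx = 0.
State is unnormalized: ∫|φ|² dx = 3.2950, and ∫φ*·(−ħ² φ'') dx = 0.90609, so ⟨p²⟩ = 0.90609 / 3.2950.
⟨p²⟩ = 0.27499.

0.275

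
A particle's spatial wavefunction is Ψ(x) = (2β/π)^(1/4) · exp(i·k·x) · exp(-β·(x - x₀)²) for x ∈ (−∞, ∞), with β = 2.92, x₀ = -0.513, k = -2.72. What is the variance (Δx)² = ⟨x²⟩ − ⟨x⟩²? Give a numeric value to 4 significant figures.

Compute ⟨x⟩ and ⟨x²⟩ separately, then (Δx)² = ⟨x²⟩ − ⟨x⟩².
Gaussian moments (u = x − x₀): ∫u^(2j)·e^(−2βu²) du = (2j−1)!!/(4β)^j · √(π/(2β)), odd powers integrate to 0; here √(π/(2β)) = 0.73345.
⟨x⟩ = -0.51300 and ⟨x²⟩ = 0.34879.
(Δx)² = 0.34879 − (-0.51300)² = 0.085616.

0.08562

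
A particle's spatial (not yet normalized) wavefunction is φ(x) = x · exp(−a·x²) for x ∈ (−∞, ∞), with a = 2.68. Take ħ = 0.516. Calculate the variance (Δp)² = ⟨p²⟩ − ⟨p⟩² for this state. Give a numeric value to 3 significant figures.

2.14

Compute ⟨p⟩ and ⟨p²⟩ separately; (Δp)² = ⟨p²⟩ − ⟨p⟩².
Expand each integrand as polynomial × e^(−2ax²) and use ∫x^(2j)·e^(−2ax²) dx = (2j−1)!!/(4a)^j · √(π/(2a)), odd powers → 0; here √(π/(2a)) = 0.76558. Differentiate with the product rule, d/dx e^(−ax²) = −2ax·e^(−ax²).
Normalization: ∫|φ|² dx = 0.071416.
⟨p⟩ = 0.0000 and ⟨p²⟩ = 2.1407.
(Δp)² = 2.1407 − (0.0000)² = 2.1407.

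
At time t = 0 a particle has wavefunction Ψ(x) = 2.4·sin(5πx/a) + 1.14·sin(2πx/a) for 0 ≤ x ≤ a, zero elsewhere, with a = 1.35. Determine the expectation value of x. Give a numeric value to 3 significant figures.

0.656

⟨x⟩ = ∫ x·|Ψ|² dx / ∫|Ψ|² dx (integrals over the domain).
On 0 ≤ x ≤ a (j ≠ l): ∫sin²(jπx/a) dx = a/2, ∫sin(jπx/a)·sin(lπx/a) dx = 0; diagonal moments ∫x·sin²(jπx/a) dx = a²/4, ∫x²·sin²(jπx/a) dx = a³·(1/6 − 1/(4j²π²)); cross terms ∫x·sin(jπx/a)·sin(lπx/a) dx = 0 for j + l even and −4jla²/(π²(j² − l²)²) for j + l odd, ∫x²·sin(jπx/a)·sin(lπx/a) dx = (−1)^(j+l)·4jla³/(π²(j² − l²)²); higher powers the same way via product-to-sum and parts.
State is unnormalized: ∫|Ψ|² dx = 4.7652, and ∫Ψ*·x·Ψ dx = 3.1249, so ⟨x⟩ = 3.1249 / 4.7652.
⟨x⟩ = 0.65577.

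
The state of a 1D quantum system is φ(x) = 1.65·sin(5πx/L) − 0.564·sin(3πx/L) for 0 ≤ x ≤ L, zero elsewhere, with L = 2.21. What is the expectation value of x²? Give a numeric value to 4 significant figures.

1.474

⟨x²⟩ = ∫ x²·|φ|² dx / ∫|φ|² dx (integrals over the domain).
On 0 ≤ x ≤ L (j ≠ l): ∫sin²(jπx/L) dx = L/2, ∫sin(jπx/L)·sin(lπx/L) dx = 0; diagonal moments ∫x·sin²(jπx/L) dx = L²/4, ∫x²·sin²(jπx/L) dx = L³·(1/6 − 1/(4j²π²)); cross terms ∫x·sin(jπx/L)·sin(lπx/L) dx = 0 for j + l even and −4jlL²/(π²(j² − l²)²) for j + l odd, ∫x²·sin(jπx/L)·sin(lπx/L) dx = (−1)^(j+l)·4jlL³/(π²(j² − l²)²); higher powers the same way via product-to-sum and parts.
State is unnormalized: ∫|φ|² dx = 3.3599, and ∫φ*·x²·φ dx = 4.9535, so ⟨x²⟩ = 4.9535 / 3.3599.
⟨x²⟩ = 1.4743.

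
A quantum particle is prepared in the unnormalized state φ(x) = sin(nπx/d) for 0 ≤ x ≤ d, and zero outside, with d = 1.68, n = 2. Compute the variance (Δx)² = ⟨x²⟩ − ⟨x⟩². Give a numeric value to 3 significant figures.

Compute ⟨x⟩ and ⟨x²⟩ separately, then (Δx)² = ⟨x²⟩ − ⟨x⟩².
With sin²θ = (1 − cos2θ)/2 on 0 ≤ x ≤ d: ∫sin²(nπx/d) dx = d/2, ∫x·sin²(nπx/d) dx = d²/4, ∫x²·sin²(nπx/d) dx = d³·(1/6 − 1/(4n²π²)); higher powers xᵏ the same way, integrating xᵏ·cos(2nπx/d) by parts.
Normalization: ∫|φ|² dx = 0.84000.
⟨x⟩ = 0.84000 and ⟨x²⟩ = 0.90505.
(Δx)² = 0.90505 − (0.84000)² = 0.19945.

0.199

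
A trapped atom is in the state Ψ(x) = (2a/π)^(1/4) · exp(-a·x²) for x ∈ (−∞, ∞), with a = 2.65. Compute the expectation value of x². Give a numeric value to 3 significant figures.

⟨x²⟩ = ∫ x²·|Ψ|² dx (integrals over the domain).
Gaussian moments: ∫x^(2j)·e^(−2ax²) dx = (2j−1)!!/(4a)^j · √(π/(2a)), odd powers integrate to 0; here √(π/(2a)) = 0.76990.
⟨x²⟩ = 0.094340.

0.0943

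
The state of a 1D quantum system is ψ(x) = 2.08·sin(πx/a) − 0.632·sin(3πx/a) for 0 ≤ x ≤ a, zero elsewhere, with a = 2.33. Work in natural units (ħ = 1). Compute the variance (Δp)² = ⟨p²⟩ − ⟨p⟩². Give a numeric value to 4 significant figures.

Compute ⟨p⟩ and ⟨p²⟩ separately; (Δp)² = ⟨p²⟩ − ⟨p⟩².
d²/dx² sin(jπx/a) = −(jπ/a)²·sin(jπx/a); on 0 ≤ x ≤ a, ∫sin²(jπx/a) dx = a/2 and ∫sin(jπx/a)·sin(lπx/a) dx = 0 for j ≠ l, so only diagonal terms survive in ∫|ψ|² and ∫ψ·ψ″; ∫ψ·ψ′ dx = [ψ²/2] between the walls = 0.
Normalization: ∫|ψ|² dx = 5.5056.
⟨p⟩ = 0.0000 and ⟨p²⟩ = 3.0472.
(Δp)² = 3.0472 − (0.0000)² = 3.0472.

3.047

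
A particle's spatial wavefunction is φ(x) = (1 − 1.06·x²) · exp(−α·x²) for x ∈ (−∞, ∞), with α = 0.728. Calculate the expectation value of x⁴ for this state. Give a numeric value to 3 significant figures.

1.06

⟨x⁴⟩ = ∫ x⁴·|φ|² dx / ∫|φ|² dx (integrals over the domain).
Expand each integrand as polynomial × e^(−2αx²) and use ∫x^(2j)·e^(−2αx²) dx = (2j−1)!!/(4α)^j · √(π/(2α)), odd powers → 0; here √(π/(2α)) = 1.4689.
State is unnormalized: ∫|φ|² dx = 0.98342, and ∫φ*·x⁴·φ dx = 1.0381, so ⟨x⁴⟩ = 1.0381 / 0.98342.
⟨x⁴⟩ = 1.0556.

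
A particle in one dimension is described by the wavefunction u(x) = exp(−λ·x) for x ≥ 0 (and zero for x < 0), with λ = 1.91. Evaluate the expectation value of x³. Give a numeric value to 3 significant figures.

0.108

⟨x³⟩ = ∫ x³·|u|² dx / ∫|u|² dx (integrals over the domain).
Every integrand reduces to terms xʲ·e^(−2λx) on [0, ∞); use ∫₀^∞ xʲ·e^(−2λx) dx = j!/(2λ)^(j+1).
State is unnormalized: ∫|u|² dx = 0.26178, and ∫u*·x³·u dx = 0.028177, so ⟨x³⟩ = 0.028177 / 0.26178.
⟨x³⟩ = 0.10764.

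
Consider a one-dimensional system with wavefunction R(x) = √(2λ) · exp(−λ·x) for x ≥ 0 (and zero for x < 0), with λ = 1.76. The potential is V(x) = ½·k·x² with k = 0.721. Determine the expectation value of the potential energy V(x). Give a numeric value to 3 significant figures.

0.0582

⟨V⟩ = ∫ V(x)·|R|² dx.
Every integrand reduces to terms xʲ·e^(−2λx) on [0, ∞); use ∫₀^∞ xʲ·e^(−2λx) dx = j!/(2λ)^(j+1).
⟨V⟩ = 0.058190.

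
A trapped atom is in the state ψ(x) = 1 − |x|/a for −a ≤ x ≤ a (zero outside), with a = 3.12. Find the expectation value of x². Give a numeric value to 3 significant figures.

0.973

⟨x²⟩ = ∫ x²·|ψ|² dx / ∫|ψ|² dx (integrals over the domain).
ψ is even, so ∫ over [−a, a] = 2∫₀ᵃ with ψ = 1 − x/a there: ∫₀ᵃ (1 − x/a)² dx = a/3, ∫₀ᵃ x²(1 − x/a)² dx = a³/30, ∫₀ᵃ x⁴(1 − x/a)² dx = a⁵/105.
State is unnormalized: ∫|ψ|² dx = 2.0800, and ∫ψ*·x²·ψ dx = 2.0248, so ⟨x²⟩ = 2.0248 / 2.0800.
⟨x²⟩ = 0.97344.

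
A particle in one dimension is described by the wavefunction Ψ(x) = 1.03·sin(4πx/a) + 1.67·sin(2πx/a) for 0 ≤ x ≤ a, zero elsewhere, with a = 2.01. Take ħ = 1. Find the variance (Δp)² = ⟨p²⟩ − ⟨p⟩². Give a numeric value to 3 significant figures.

17.9

Compute ⟨p⟩ and ⟨p²⟩ separately; (Δp)² = ⟨p²⟩ − ⟨p⟩².
d²/dx² sin(jπx/a) = −(jπ/a)²·sin(jπx/a); on 0 ≤ x ≤ a, ∫sin²(jπx/a) dx = a/2 and ∫sin(jπx/a)·sin(lπx/a) dx = 0 for j ≠ l, so only diagonal terms survive in ∫|Ψ|² and ∫Ψ·Ψ″; ∫Ψ·Ψ′ dx = [Ψ²/2] between the walls = 0.
Normalization: ∫|Ψ|² dx = 3.8690.
⟨p⟩ = 0.0000 and ⟨p²⟩ = 17.850.
(Δp)² = 17.850 − (0.0000)² = 17.850.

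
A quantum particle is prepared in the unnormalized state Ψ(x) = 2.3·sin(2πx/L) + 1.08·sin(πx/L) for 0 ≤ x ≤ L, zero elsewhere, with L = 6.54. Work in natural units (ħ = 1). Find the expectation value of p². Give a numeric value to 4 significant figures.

0.7979

p² Ψ = −ħ² d²Ψ/dx²; ⟨p²⟩ = −ħ² ∫ Ψ*·Ψ'' dx / ∫|Ψ|² dx.
d²/dx² sin(jπx/L) = −(jπ/L)²·sin(jπx/L); on 0 ≤ x ≤ L, ∫sin²(jπx/L) dx = L/2 and ∫sin(jπx/L)·sin(lπx/L) dx = 0 for j ≠ l, so only diagonal terms survive in ∫|Ψ|² and ∫Ψ·Ψ″; ∫Ψ·Ψ′ dx = [Ψ²/2] between the walls = 0.
State is unnormalized: ∫|Ψ|² dx = 21.112, and ∫Ψ*·(−ħ² Ψ'') dx = 16.847, so ⟨p²⟩ = 16.847 / 21.112.
⟨p²⟩ = 0.79794.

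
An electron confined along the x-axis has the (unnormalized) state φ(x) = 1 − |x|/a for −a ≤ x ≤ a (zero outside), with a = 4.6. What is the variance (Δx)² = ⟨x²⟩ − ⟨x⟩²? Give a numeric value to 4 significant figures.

2.116

Compute ⟨x⟩ and ⟨x²⟩ separately, then (Δx)² = ⟨x²⟩ − ⟨x⟩².
φ is even, so ∫ over [−a, a] = 2∫₀ᵃ with φ = 1 − x/a there: ∫₀ᵃ (1 − x/a)² dx = a/3, ∫₀ᵃ x²(1 − x/a)² dx = a³/30, ∫₀ᵃ x⁴(1 − x/a)² dx = a⁵/105.
Normalization: ∫|φ|² dx = 3.0667.
⟨x⟩ = 0.0000 and ⟨x²⟩ = 2.1160.
(Δx)² = 2.1160 − (0.0000)² = 2.1160.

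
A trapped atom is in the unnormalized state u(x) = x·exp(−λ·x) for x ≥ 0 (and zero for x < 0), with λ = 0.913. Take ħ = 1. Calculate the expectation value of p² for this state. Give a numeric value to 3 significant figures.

p² u = −ħ² d²u/dx²; ⟨p²⟩ = −ħ² ∫ u*·u'' dx / ∫|u|² dx.
Differentiate x·exp(−λ·x) with the product rule; every integrand then reduces to terms xʲ·e^(−2λx) on [0, ∞), with ∫₀^∞ xʲ·e^(−2λx) dx = j!/(2λ)^(j+1).
State is unnormalized: ∫|u|² dx = 0.32849, and ∫u*·(−ħ² u'') dx = 0.27382, so ⟨p²⟩ = 0.27382 / 0.32849.
⟨p²⟩ = 0.83357.

0.834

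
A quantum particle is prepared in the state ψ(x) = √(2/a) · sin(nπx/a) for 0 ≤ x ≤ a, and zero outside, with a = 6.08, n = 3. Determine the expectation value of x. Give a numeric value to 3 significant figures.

3.04

⟨x⟩ = ∫ x·|ψ|² dx (integrals over the domain).
With sin²θ = (1 − cos2θ)/2 on 0 ≤ x ≤ a: ∫sin²(nπx/a) dx = a/2, ∫x·sin²(nπx/a) dx = a²/4, ∫x²·sin²(nπx/a) dx = a³·(1/6 − 1/(4n²π²)); higher powers xᵏ the same way, integrating xᵏ·cos(2nπx/a) by parts.
⟨x⟩ = 3.0400.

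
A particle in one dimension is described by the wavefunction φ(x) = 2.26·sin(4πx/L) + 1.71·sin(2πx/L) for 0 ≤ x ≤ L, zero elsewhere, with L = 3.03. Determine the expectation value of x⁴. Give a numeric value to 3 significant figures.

⟨x⁴⟩ = ∫ x⁴·|φ|² dx / ∫|φ|² dx (integrals over the domain).
On 0 ≤ x ≤ L (j ≠ l): ∫sin²(jπx/L) dx = L/2, ∫sin(jπx/L)·sin(lπx/L) dx = 0; diagonal moments ∫x·sin²(jπx/L) dx = L²/4, ∫x²·sin²(jπx/L) dx = L³·(1/6 − 1/(4j²π²)); cross terms ∫x·sin(jπx/L)·sin(lπx/L) dx = 0 for j + l even and −4jlL²/(π²(j² − l²)²) for j + l odd, ∫x²·sin(jπx/L)·sin(lπx/L) dx = (−1)^(j+l)·4jlL³/(π²(j² − l²)²); higher powers the same way via product-to-sum and parts.
State is unnormalized: ∫|φ|² dx = 12.168, and ∫φ*·x⁴·φ dx = 265.82, so ⟨x⁴⟩ = 265.82 / 12.168.
⟨x⁴⟩ = 21.846.

21.8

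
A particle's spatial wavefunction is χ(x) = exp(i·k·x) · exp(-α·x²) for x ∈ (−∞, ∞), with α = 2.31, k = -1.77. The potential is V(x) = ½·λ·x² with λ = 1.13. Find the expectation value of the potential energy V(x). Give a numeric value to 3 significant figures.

0.0611

⟨V⟩ = ∫ V(x)·|χ|² dx / ∫|χ|² dx.
Gaussian moments: ∫x^(2j)·e^(−2αx²) dx = (2j−1)!!/(4α)^j · √(π/(2α)), odd powers integrate to 0; here √(π/(2α)) = 0.82462.
State is unnormalized: ∫|χ|² dx = 0.82462, and ∫χ*·V(x)·χ dx = 0.050423, so ⟨V⟩ = 0.050423 / 0.82462.
⟨V⟩ = 0.061147.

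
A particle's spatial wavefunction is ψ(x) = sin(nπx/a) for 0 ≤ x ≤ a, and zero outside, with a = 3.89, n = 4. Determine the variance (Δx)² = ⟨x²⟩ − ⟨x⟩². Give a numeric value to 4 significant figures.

Compute ⟨x⟩ and ⟨x²⟩ separately, then (Δx)² = ⟨x²⟩ − ⟨x⟩².
With sin²θ = (1 − cos2θ)/2 on 0 ≤ x ≤ a: ∫sin²(nπx/a) dx = a/2, ∫x·sin²(nπx/a) dx = a²/4, ∫x²·sin²(nπx/a) dx = a³·(1/6 − 1/(4n²π²)); higher powers xᵏ the same way, integrating xᵏ·cos(2nπx/a) by parts.
Normalization: ∫|ψ|² dx = 1.9450.
⟨x⟩ = 1.9450 and ⟨x²⟩ = 4.9961.
(Δx)² = 4.9961 − (1.9450)² = 1.2131.

1.213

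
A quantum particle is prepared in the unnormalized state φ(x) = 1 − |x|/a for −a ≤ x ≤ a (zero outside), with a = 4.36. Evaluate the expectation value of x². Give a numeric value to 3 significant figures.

⟨x²⟩ = ∫ x²·|φ|² dx / ∫|φ|² dx (integrals over the domain).
φ is even, so ∫ over [−a, a] = 2∫₀ᵃ with φ = 1 − x/a there: ∫₀ᵃ (1 − x/a)² dx = a/3, ∫₀ᵃ x²(1 − x/a)² dx = a³/30, ∫₀ᵃ x⁴(1 − x/a)² dx = a⁵/105.
State is unnormalized: ∫|φ|² dx = 2.9067, and ∫φ*·x²·φ dx = 5.5255, so ⟨x²⟩ = 5.5255 / 2.9067.
⟨x²⟩ = 1.9010.

1.90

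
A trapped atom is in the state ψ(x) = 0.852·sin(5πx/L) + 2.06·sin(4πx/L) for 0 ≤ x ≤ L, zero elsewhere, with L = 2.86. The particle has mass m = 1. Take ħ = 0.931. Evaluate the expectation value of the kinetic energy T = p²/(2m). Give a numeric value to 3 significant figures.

9.05

T = −(ħ²/2m) d²/dx², so ⟨T⟩ = −(ħ²/2m) ∫ ψ*·ψ'' dx / ∫|ψ|² dx; with m = 1.
d²/dx² sin(jπx/L) = −(jπ/L)²·sin(jπx/L); on 0 ≤ x ≤ L, ∫sin²(jπx/L) dx = L/2 and ∫sin(jπx/L)·sin(lπx/L) dx = 0 for j ≠ l, so only diagonal terms survive in ∫|ψ|² and ∫ψ·ψ″; ∫ψ·ψ′ dx = [ψ²/2] between the walls = 0.
State is unnormalized: ∫|ψ|² dx = 7.1064, and ∫ψ*·(−ħ²/2m · ψ'') dx = 64.343, so ⟨T⟩ = 64.343 / 7.1064.
⟨T⟩ = 9.0542.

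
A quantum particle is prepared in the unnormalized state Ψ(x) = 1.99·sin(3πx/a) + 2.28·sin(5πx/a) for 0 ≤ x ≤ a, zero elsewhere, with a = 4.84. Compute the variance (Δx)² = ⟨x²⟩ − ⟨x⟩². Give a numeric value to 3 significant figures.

Compute ⟨x⟩ and ⟨x²⟩ separately, then (Δx)² = ⟨x²⟩ − ⟨x⟩².
On 0 ≤ x ≤ a (j ≠ l): ∫sin²(jπx/a) dx = a/2, ∫sin(jπx/a)·sin(lπx/a) dx = 0; diagonal moments ∫x·sin²(jπx/a) dx = a²/4, ∫x²·sin²(jπx/a) dx = a³·(1/6 − 1/(4j²π²)); cross terms ∫x·sin(jπx/a)·sin(lπx/a) dx = 0 for j + l even and −4jla²/(π²(j² − l²)²) for j + l odd, ∫x²·sin(jπx/a)·sin(lπx/a) dx = (−1)^(j+l)·4jla³/(π²(j² − l²)²); higher powers the same way via product-to-sum and parts.
Normalization: ∫|Ψ|² dx = 22.164.
⟨x⟩ = 2.4200 and ⟨x²⟩ = 8.8269.
(Δx)² = 8.8269 − (2.4200)² = 2.9705.

2.97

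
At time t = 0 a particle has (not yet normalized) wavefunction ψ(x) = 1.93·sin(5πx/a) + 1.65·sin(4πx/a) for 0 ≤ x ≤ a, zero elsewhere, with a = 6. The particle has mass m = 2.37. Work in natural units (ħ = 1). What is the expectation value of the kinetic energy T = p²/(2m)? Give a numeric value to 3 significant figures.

1.23

T = −(ħ²/2m) d²/dx², so ⟨T⟩ = −(ħ²/2m) ∫ ψ*·ψ'' dx / ∫|ψ|² dx; with m = 2.37.
d²/dx² sin(jπx/a) = −(jπ/a)²·sin(jπx/a); on 0 ≤ x ≤ a, ∫sin²(jπx/a) dx = a/2 and ∫sin(jπx/a)·sin(lπx/a) dx = 0 for j ≠ l, so only diagonal terms survive in ∫|ψ|² and ∫ψ·ψ″; ∫ψ·ψ′ dx = [ψ²/2] between the walls = 0.
State is unnormalized: ∫|ψ|² dx = 19.342, and ∫ψ*·(−ħ²/2m · ψ'') dx = 23.717, so ⟨T⟩ = 23.717 / 19.342.
⟨T⟩ = 1.2262.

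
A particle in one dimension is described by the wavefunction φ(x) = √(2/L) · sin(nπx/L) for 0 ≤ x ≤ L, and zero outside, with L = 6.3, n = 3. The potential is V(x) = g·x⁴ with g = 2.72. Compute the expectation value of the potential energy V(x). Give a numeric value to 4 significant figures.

809.5

⟨V⟩ = ∫ V(x)·|φ|² dx.
With sin²θ = (1 − cos2θ)/2 on 0 ≤ x ≤ L: ∫sin²(nπx/L) dx = L/2, ∫x·sin²(nπx/L) dx = L²/4, ∫x²·sin²(nπx/L) dx = L³·(1/6 − 1/(4n²π²)); higher powers xᵏ the same way, integrating xᵏ·cos(2nπx/L) by parts.
⟨V⟩ = 809.54.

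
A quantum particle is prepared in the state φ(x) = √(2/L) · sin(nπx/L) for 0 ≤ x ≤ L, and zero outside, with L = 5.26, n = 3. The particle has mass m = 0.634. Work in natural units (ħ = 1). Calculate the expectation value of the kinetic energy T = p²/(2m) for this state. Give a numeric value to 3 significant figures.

T = −(ħ²/2m) d²/dx², so ⟨T⟩ = −(ħ²/2m) ∫ φ*·φ'' dx; with m = 0.634.
d/dx sin(nπx/L) = (nπ/L)·cos(nπx/L) and d²/dx² sin(nπx/L) = −(nπ/L)²·sin(nπx/L); on 0 ≤ x ≤ L, ∫sin²(nπx/L) dx = L/2 and ∫sin(nπx/L)·cos(nπx/L) dx = 0.
⟨T⟩ = 2.5319.

2.53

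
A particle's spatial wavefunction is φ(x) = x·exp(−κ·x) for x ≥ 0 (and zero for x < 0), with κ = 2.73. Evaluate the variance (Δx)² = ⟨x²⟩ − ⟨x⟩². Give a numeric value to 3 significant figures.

0.101

Compute ⟨x⟩ and ⟨x²⟩ separately, then (Δx)² = ⟨x²⟩ − ⟨x⟩².
Every integrand reduces to terms xʲ·e^(−2κx) on [0, ∞); use ∫₀^∞ xʲ·e^(−2κx) dx = j!/(2κ)^(j+1).
Normalization: ∫|φ|² dx = 0.012287.
⟨x⟩ = 0.54945 and ⟨x²⟩ = 0.40253.
(Δx)² = 0.40253 − (0.54945)² = 0.10063.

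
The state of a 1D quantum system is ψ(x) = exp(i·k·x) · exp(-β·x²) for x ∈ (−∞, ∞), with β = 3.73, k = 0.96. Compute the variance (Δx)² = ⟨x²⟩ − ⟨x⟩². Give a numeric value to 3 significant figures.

0.0670

Compute ⟨x⟩ and ⟨x²⟩ separately, then (Δx)² = ⟨x²⟩ − ⟨x⟩².
Gaussian moments: ∫x^(2j)·e^(−2βx²) dx = (2j−1)!!/(4β)^j · √(π/(2β)), odd powers integrate to 0; here √(π/(2β)) = 0.64894.
Normalization: ∫|ψ|² dx = 0.64894.
⟨x⟩ = 0.0000 and ⟨x²⟩ = 0.067024.
(Δx)² = 0.067024 − (0.0000)² = 0.067024.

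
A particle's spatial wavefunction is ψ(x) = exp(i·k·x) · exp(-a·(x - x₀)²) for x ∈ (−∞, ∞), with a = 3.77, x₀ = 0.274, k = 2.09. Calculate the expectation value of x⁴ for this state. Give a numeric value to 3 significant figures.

⟨x⁴⟩ = ∫ x⁴·|ψ|² dx / ∫|ψ|² dx (integrals over the domain).
Gaussian moments (u = x − x₀): ∫u^(2j)·e^(−2au²) du = (2j−1)!!/(4a)^j · √(π/(2a)), odd powers integrate to 0; here √(π/(2a)) = 0.64549.
State is unnormalized: ∫|ψ|² dx = 0.64549, and ∫ψ*·x⁴·ψ dx = 0.031435, so ⟨x⁴⟩ = 0.031435 / 0.64549.
⟨x⁴⟩ = 0.048700.

0.0487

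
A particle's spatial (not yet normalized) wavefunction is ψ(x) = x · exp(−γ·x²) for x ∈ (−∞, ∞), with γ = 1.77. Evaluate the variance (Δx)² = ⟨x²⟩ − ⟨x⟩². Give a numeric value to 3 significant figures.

0.424

Compute ⟨x⟩ and ⟨x²⟩ separately, then (Δx)² = ⟨x²⟩ − ⟨x⟩².
Expand each integrand as polynomial × e^(−2γx²) and use ∫x^(2j)·e^(−2γx²) dx = (2j−1)!!/(4γ)^j · √(π/(2γ)), odd powers → 0; here √(π/(2γ)) = 0.94205.
Normalization: ∫|ψ|² dx = 0.13306.
⟨x⟩ = 0.0000 and ⟨x²⟩ = 0.42373.
(Δx)² = 0.42373 − (0.0000)² = 0.42373.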